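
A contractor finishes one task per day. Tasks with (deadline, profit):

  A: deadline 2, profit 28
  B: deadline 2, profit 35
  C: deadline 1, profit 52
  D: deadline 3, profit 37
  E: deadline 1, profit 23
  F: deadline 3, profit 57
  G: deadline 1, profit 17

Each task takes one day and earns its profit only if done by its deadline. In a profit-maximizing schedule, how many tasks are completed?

By profit: F(d3,57), C(d1,52), D(d3,37), B(d2,35), A(d2,28), E(d1,23), G(d1,17)
F→slot 3; C→slot 1; D→slot 2; B skipped; A skipped; E skipped; G skipped.
3 of 7 scheduled.

3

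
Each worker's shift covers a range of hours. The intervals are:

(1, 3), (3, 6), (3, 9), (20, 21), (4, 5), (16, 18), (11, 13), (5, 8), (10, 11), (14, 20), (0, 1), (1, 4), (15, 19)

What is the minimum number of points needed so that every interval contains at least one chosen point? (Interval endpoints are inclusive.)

5

By right end: [0,1]  [1,3]  [1,4]  [4,5]  [3,6]  [5,8]  [3,9]  [10,11]  [11,13]  [16,18]  [15,19]  [14,20]  [20,21]
[0,1] uncovered → point at 1; [4,5] uncovered → point at 5; [10,11] uncovered → point at 11; [16,18] uncovered → point at 18; [20,21] uncovered → point at 21.
Points: 1, 5, 11, 18, 21 (5 total).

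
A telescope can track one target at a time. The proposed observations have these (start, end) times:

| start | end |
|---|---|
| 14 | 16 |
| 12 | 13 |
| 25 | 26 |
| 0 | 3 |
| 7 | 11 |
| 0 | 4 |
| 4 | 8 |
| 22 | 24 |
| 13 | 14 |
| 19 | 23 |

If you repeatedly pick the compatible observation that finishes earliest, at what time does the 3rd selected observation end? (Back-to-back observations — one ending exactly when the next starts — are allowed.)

By end time: (0,3), (0,4), (4,8), (7,11), (12,13), (13,14), (14,16), (19,23), (22,24), (25,26).
Pick (0,3); next start ≥ 3 → (4,8); next start ≥ 8 → (12,13); next start ≥ 13 → (13,14); next start ≥ 14 → (14,16); next start ≥ 16 → (19,23); next start ≥ 23 → (25,26).
Selected: (0,3) (4,8) (12,13) (13,14) (14,16) (19,23) (25,26)

13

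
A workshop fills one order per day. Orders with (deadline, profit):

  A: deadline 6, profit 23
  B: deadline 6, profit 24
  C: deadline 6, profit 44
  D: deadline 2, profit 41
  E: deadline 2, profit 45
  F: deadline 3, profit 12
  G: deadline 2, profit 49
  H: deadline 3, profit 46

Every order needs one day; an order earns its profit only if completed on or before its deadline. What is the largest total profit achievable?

Take jobs in profit order; each goes to the latest open slot no later than its deadline.
Profit order: G=49 H=46 E=45 C=44 D=41 B=24 A=23 F=12
Assign: G→slot 2, H→slot 3, E→slot 1, C→slot 6, D skipped, B→slot 5, A→slot 4, F skipped.
Slots: [1:E] [2:G] [3:H] [4:A] [5:B] [6:C]
Profit = 45 + 49 + 46 + 23 + 24 + 44 = 231

231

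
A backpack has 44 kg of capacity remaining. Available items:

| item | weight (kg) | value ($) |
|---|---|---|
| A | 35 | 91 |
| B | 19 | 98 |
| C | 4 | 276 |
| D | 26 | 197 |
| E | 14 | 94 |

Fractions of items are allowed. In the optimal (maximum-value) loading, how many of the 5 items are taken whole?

3

Greedy by value/weight ratio, highest first.
Ratios (sorted): C 69.00, D 7.58, E 6.71, B 5.16, A 2.60
take C (4 @ 276); take D (26 @ 197); take E (14 @ 94). Capacity used 44/44.
3 item(s) taken whole.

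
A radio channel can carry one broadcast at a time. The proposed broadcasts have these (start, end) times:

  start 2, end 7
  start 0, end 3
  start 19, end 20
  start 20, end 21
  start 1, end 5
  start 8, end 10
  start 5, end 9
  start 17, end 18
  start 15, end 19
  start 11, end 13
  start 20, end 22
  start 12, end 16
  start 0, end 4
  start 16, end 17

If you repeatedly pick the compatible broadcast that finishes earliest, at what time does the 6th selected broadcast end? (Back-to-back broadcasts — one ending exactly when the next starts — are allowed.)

Order by finish time; keep every interval that doesn't clash with the previous kept one.
By end time: (0,3), (0,4), (1,5), (2,7), (5,9), (8,10), (11,13), (12,16), (16,17), (17,18), (15,19), (19,20), (20,21), (20,22).
Pick (0,3); next start ≥ 3 → (5,9); next start ≥ 9 → (11,13); next start ≥ 13 → (16,17); next start ≥ 17 → (17,18); next start ≥ 18 → (19,20); next start ≥ 20 → (20,21).
Selected: (0,3) (5,9) (11,13) (16,17) (17,18) (19,20) (20,21)

20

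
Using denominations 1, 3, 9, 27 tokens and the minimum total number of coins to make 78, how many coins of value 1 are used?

78 = 2×27 + 2×9 + 2×3
Count of 1: 0

0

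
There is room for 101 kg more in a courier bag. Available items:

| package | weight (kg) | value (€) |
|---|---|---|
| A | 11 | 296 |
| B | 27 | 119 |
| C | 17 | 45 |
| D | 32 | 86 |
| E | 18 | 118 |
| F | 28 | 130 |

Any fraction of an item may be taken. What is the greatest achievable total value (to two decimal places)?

708.69

Sort by value per unit weight and fill in that order.
Ratios (sorted): A 26.91, E 6.56, F 4.64, B 4.41, D 2.69, C 2.65
take A (11 @ 296); take E (18 @ 118); take F (28 @ 130); take B (27 @ 119); take 17/32 of D → 45.69. Capacity used 101/101.
Total value = 708.69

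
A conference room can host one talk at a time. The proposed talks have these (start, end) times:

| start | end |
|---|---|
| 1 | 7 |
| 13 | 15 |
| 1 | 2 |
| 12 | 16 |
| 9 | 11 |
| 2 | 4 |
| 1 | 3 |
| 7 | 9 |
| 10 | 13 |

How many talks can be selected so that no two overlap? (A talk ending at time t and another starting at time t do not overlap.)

5

Sort by end time and greedily take each interval whose start is ≥ the last chosen end.
By end time: (1,2), (1,3), (2,4), (1,7), (7,9), (9,11), (10,13), (13,15), (12,16).
Pick (1,2); next start ≥ 2 → (2,4); next start ≥ 4 → (7,9); next start ≥ 9 → (9,11); next start ≥ 11 → (13,15).
Selected 5 talks.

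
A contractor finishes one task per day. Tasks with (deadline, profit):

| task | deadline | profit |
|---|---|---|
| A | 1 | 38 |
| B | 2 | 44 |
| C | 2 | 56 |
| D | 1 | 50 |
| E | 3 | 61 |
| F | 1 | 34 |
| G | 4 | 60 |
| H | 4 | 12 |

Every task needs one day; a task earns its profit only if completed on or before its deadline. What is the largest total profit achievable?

227

Take jobs in profit order; each goes to the latest open slot no later than its deadline.
Profit order: E=61 G=60 C=56 D=50 B=44 A=38 F=34 H=12
Assign: E→slot 3, G→slot 4, C→slot 2, D→slot 1, B skipped, A skipped, F skipped, H skipped.
Slots: [1:D] [2:C] [3:E] [4:G]
Profit = 50 + 56 + 61 + 60 = 227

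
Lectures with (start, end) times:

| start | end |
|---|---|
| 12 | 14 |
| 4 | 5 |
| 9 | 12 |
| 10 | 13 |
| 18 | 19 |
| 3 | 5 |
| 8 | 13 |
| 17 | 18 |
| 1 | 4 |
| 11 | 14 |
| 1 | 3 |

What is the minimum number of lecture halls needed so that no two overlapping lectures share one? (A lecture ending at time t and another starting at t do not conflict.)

4

Count concurrent intervals with a sweep; the peak is the room count.
starts: [1, 1, 3, 4, 8, 9, 10, 11, 12, 17, 18]
ends:   [3, 4, 5, 5, 12, 13, 13, 14, 14, 18, 19]
s1→1 s1→2 e3→1 s3→2 e4→1 s4→2 e5→1 e5→0 s8→1 s9→2 s10→3 s11→4  — peak 4.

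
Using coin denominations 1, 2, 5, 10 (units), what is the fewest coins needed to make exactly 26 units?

4

26 = 2×10 + 1×5 + 1×1
Total coins = 2 + 1 + 1 = 4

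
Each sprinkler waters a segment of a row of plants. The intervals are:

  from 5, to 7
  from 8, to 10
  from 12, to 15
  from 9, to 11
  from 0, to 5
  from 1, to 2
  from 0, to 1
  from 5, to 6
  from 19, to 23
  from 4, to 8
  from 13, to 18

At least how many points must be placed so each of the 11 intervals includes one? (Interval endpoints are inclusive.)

By right end: [0,1]  [1,2]  [0,5]  [5,6]  [5,7]  [4,8]  [8,10]  [9,11]  [12,15]  [13,18]  [19,23]
[0,1] uncovered → point at 1; [5,6] uncovered → point at 6; [8,10] uncovered → point at 10; [12,15] uncovered → point at 15; [19,23] uncovered → point at 23.
Points: 1, 6, 10, 15, 23 (5 total).

5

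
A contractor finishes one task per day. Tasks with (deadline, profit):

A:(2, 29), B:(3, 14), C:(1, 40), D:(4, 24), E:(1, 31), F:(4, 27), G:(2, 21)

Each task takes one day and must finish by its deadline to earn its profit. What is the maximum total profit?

By profit: C(d1,40), E(d1,31), A(d2,29), F(d4,27), D(d4,24), G(d2,21), B(d3,14)
C→slot 1; E skipped; A→slot 2; F→slot 4; D→slot 3; G skipped; B skipped.
Profit = 40 + 29 + 24 + 27 = 120

120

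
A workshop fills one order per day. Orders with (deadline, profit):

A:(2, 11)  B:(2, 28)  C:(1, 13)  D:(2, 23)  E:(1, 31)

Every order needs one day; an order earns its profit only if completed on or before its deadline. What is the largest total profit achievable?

59

By profit: E(d1,31), B(d2,28), D(d2,23), C(d1,13), A(d2,11)
E→slot 1; B→slot 2; D skipped; C skipped; A skipped.
Profit = 31 + 28 = 59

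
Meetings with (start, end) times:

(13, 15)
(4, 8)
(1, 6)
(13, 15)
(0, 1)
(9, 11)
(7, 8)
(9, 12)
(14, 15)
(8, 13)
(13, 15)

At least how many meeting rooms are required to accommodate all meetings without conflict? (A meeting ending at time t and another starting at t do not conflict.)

4

The answer is the maximum number of intervals overlapping at any instant.
starts: [0, 1, 4, 7, 8, 9, 9, 13, 13, 13, 14]
ends:   [1, 6, 8, 8, 11, 12, 13, 15, 15, 15, 15]
s0→1 e1→0 s1→1 s4→2 e6→1 s7→2 e8→1 e8→0 s8→1 s9→2 s9→3 e11→2 e12→1 e13→0 s13→1 s13→2 s13→3 s14→4  — peak 4.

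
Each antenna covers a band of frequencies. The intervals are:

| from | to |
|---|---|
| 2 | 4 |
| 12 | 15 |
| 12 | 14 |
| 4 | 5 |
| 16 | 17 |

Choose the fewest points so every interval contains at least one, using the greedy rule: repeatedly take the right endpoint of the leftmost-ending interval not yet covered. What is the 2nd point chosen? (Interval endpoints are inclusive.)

14

Sort by right endpoint; whenever an interval is uncovered, place a point at its right end.
Sorted: [2,4] [4,5] [12,14] [12,15] [16,17]
{[2,4],[4,5]} hit by 4; {[12,14],[12,15]} hit by 14; {[16,17]} hit by 17.
Points: 4, 14, 17 (3 total).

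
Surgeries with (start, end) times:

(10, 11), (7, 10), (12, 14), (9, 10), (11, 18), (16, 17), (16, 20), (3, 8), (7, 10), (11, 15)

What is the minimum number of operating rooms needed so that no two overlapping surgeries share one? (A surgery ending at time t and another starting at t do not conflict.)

Count concurrent intervals with a sweep; the peak is the room count.
starts: [3, 7, 7, 9, 10, 11, 11, 12, 16, 16]
ends:   [8, 10, 10, 10, 11, 14, 15, 17, 18, 20]
s3→1 s7→2 s7→3  — peak 3.

3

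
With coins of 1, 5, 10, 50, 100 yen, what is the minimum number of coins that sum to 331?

7

331 = 3×100 + 3×10 + 1×1
Total coins = 3 + 3 + 1 = 7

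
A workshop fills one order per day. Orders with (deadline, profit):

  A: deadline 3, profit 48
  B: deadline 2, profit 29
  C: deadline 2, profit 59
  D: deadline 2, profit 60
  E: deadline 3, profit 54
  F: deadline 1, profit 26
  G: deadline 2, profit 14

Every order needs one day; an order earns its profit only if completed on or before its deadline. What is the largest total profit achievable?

Sort by profit descending; place each in the latest free slot ≤ its deadline.
By profit: D(d2,60), C(d2,59), E(d3,54), A(d3,48), B(d2,29), F(d1,26), G(d2,14)
D→slot 2; C→slot 1; E→slot 3; A skipped; B skipped; F skipped; G skipped.
Profit = 59 + 60 + 54 = 173

173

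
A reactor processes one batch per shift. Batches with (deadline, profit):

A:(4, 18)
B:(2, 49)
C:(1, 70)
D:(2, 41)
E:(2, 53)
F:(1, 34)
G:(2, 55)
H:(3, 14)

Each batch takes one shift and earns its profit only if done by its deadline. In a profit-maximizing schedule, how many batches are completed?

Take jobs in profit order; each goes to the latest open slot no later than its deadline.
Profit order: C=70 G=55 E=53 B=49 D=41 F=34 A=18 H=14
Assign: C→slot 1, G→slot 2, E skipped, B skipped, D skipped, F skipped, A→slot 4, H→slot 3.
Slots: [1:C] [2:G] [3:H] [4:A]
4 of 8 scheduled.

4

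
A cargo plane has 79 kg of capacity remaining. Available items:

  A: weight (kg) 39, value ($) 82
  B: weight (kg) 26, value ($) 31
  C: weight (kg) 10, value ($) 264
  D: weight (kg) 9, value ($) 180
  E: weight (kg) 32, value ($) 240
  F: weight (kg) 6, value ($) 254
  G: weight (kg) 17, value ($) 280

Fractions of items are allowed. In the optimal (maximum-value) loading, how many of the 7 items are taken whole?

Sort by value per unit weight and fill in that order.
Order: F (254/6=42.33) > C (264/10=26.40) > D (180/9=20.00) > G (280/17=16.47) > E (240/32=7.50) > A (82/39=2.10) > B (31/26=1.19)
Fill: take F (6 @ 254) → take C (10 @ 264) → take D (9 @ 180) → take G (17 @ 280) → take E (32 @ 240) → take 5/39 of A → 10.51; 79/79 used.
5 item(s) taken whole; one partial (take 5/39 of A).

5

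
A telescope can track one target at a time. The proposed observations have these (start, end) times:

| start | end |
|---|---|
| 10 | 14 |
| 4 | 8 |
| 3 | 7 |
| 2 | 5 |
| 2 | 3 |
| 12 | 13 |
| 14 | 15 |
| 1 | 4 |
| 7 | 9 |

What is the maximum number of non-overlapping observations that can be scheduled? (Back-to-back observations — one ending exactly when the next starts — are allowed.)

5

By end time: (2,3), (1,4), (2,5), (3,7), (4,8), (7,9), (12,13), (10,14), (14,15).
Pick (2,3); next start ≥ 3 → (3,7); next start ≥ 7 → (7,9); next start ≥ 9 → (12,13); next start ≥ 13 → (14,15).
Selected 5 observations.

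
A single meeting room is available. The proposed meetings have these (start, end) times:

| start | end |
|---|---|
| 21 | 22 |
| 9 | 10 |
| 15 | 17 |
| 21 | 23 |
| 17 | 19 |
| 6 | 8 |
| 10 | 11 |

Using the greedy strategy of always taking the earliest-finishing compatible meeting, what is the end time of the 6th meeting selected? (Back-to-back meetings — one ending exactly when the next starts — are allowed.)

By end time: (6,8), (9,10), (10,11), (15,17), (17,19), (21,22), (21,23).
Pick (6,8); next start ≥ 8 → (9,10); next start ≥ 10 → (10,11); next start ≥ 11 → (15,17); next start ≥ 17 → (17,19); next start ≥ 19 → (21,22).
Selected: (6,8) (9,10) (10,11) (15,17) (17,19) (21,22)

22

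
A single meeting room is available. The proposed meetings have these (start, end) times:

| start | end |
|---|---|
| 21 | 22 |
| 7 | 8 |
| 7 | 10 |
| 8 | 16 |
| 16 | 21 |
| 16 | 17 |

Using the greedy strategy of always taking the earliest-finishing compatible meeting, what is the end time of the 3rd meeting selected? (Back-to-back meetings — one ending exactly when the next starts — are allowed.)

17

Greedy by earliest finish: after sorting by end time, pick each interval compatible with the last pick.
By end time: (7,8), (7,10), (8,16), (16,17), (16,21), (21,22).
Pick (7,8); next start ≥ 8 → (8,16); next start ≥ 16 → (16,17); next start ≥ 17 → (21,22).
Selected: (7,8) (8,16) (16,17) (21,22)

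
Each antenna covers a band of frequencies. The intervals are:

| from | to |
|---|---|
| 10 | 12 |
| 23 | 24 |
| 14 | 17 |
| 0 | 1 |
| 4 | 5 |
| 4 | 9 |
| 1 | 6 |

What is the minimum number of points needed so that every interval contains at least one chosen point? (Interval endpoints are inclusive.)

Sort by right endpoint; whenever an interval is uncovered, place a point at its right end.
By right end: [0,1]  [4,5]  [1,6]  [4,9]  [10,12]  [14,17]  [23,24]
[0,1] uncovered → point at 1; [4,5] uncovered → point at 5; [10,12] uncovered → point at 12; [14,17] uncovered → point at 17; [23,24] uncovered → point at 24.
Points: 1, 5, 12, 17, 24 (5 total).

5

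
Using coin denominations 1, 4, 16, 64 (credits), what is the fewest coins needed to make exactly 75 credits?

Use the largest denomination that fits, subtract, and repeat.
75 = 1×64 + 2×4 + 3×1
Total coins = 1 + 2 + 3 = 6

6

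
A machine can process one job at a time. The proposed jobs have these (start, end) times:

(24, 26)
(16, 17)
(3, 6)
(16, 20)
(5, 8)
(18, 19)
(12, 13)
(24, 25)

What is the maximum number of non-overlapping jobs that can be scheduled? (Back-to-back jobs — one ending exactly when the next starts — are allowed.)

By end time: (3,6), (5,8), (12,13), (16,17), (18,19), (16,20), (24,25), (24,26).
Pick (3,6); next start ≥ 6 → (12,13); next start ≥ 13 → (16,17); next start ≥ 17 → (18,19); next start ≥ 19 → (24,25).
Selected 5 jobs.

5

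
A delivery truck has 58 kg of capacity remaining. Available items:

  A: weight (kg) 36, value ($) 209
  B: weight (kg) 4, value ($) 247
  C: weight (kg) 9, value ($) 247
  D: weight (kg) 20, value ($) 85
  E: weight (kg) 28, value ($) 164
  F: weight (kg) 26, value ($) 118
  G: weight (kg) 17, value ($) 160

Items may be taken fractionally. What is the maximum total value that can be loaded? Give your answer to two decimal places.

Greedy by value/weight ratio, highest first.
Ratios (sorted): B 61.75, C 27.44, G 9.41, E 5.86, A 5.81, F 4.54, D 4.25
take B (4 @ 247); take C (9 @ 247); take G (17 @ 160); take E (28 @ 164). Capacity used 58/58.
Total value = 818.00

818.00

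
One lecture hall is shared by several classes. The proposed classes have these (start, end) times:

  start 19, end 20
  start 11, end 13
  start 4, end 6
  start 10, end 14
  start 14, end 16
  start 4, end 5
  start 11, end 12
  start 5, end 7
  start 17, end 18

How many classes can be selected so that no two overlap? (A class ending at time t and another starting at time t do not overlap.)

By end time: (4,5), (4,6), (5,7), (11,12), (11,13), (10,14), (14,16), (17,18), (19,20).
Pick (4,5); next start ≥ 5 → (5,7); next start ≥ 7 → (11,12); next start ≥ 12 → (14,16); next start ≥ 16 → (17,18); next start ≥ 18 → (19,20).
Selected 6 classes.

6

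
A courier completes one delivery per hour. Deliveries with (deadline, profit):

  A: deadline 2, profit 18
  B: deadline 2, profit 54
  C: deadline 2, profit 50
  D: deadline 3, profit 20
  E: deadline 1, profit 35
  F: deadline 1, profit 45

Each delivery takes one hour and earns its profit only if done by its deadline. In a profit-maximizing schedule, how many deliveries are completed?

Sort by profit descending; place each in the latest free slot ≤ its deadline.
By profit: B(d2,54), C(d2,50), F(d1,45), E(d1,35), D(d3,20), A(d2,18)
B→slot 2; C→slot 1; F skipped; E skipped; D→slot 3; A skipped.
3 of 6 scheduled.

3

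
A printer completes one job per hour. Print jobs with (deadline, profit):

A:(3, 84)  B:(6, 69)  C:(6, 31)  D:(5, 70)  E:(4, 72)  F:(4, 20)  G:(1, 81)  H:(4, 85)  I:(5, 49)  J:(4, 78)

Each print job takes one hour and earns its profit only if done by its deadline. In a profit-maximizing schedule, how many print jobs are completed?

6

Sort by profit descending; place each in the latest free slot ≤ its deadline.
Profit order: H=85 A=84 G=81 J=78 E=72 D=70 B=69 I=49 C=31 F=20
Assign: H→slot 4, A→slot 3, G→slot 1, J→slot 2, E skipped, D→slot 5, B→slot 6, I skipped, C skipped, F skipped.
Slots: [1:G] [2:J] [3:A] [4:H] [5:D] [6:B]
6 of 10 scheduled.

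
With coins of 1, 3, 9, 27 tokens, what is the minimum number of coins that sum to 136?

136 = 5×27 + 1×1
Total coins = 5 + 1 = 6

6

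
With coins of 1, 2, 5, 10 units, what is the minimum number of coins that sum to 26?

4

Use the largest denomination that fits, subtract, and repeat.
26 = 2×10 + 1×5 + 1×1
Total coins = 2 + 1 + 1 = 4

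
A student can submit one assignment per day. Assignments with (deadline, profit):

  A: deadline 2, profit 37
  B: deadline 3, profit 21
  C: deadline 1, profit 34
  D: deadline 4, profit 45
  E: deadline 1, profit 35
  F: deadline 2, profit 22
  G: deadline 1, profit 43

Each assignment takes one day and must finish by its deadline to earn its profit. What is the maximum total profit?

146

Sort by profit descending; place each in the latest free slot ≤ its deadline.
Profit order: D=45 G=43 A=37 E=35 C=34 F=22 B=21
Assign: D→slot 4, G→slot 1, A→slot 2, E skipped, C skipped, F skipped, B→slot 3.
Slots: [1:G] [2:A] [3:B] [4:D]
Profit = 43 + 37 + 21 + 45 = 146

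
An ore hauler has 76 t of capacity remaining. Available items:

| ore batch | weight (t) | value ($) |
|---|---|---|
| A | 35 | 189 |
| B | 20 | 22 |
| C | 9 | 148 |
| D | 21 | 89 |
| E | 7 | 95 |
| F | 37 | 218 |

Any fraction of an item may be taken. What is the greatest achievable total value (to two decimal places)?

585.20

Greedy by value/weight ratio, highest first.
Ratios (sorted): C 16.44, E 13.57, F 5.89, A 5.40, D 4.24, B 1.10
take C (9 @ 148); take E (7 @ 95); take F (37 @ 218); take 23/35 of A → 124.20. Capacity used 76/76.
Total value = 585.20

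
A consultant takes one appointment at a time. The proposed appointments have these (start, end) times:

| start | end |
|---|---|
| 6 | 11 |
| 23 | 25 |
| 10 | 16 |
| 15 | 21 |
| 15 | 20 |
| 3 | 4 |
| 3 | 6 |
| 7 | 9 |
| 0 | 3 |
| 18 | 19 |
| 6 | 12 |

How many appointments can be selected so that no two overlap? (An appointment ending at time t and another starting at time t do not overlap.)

Sort by end time and greedily take each interval whose start is ≥ the last chosen end.
By end time: (0,3), (3,4), (3,6), (7,9), (6,11), (6,12), (10,16), (18,19), (15,20), (15,21), (23,25).
Pick (0,3); next start ≥ 3 → (3,4); next start ≥ 4 → (7,9); next start ≥ 9 → (10,16); next start ≥ 16 → (18,19); next start ≥ 19 → (23,25).
Selected 6 appointments.

6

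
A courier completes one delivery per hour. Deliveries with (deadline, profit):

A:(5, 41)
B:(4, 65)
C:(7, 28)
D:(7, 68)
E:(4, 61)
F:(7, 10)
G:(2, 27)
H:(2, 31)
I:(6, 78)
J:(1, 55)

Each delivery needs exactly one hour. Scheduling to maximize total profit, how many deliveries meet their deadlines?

Take jobs in profit order; each goes to the latest open slot no later than its deadline.
By profit: I(d6,78), D(d7,68), B(d4,65), E(d4,61), J(d1,55), A(d5,41), H(d2,31), C(d7,28), G(d2,27), F(d7,10)
I→slot 6; D→slot 7; B→slot 4; E→slot 3; J→slot 1; A→slot 5; H→slot 2; C skipped; G skipped; F skipped.
7 of 10 scheduled.

7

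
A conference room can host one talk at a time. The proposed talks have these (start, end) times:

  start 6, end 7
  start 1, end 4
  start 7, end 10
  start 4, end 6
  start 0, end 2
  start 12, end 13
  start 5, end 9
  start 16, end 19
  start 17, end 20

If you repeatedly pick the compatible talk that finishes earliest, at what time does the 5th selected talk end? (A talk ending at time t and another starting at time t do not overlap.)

13

By end time: (0,2), (1,4), (4,6), (6,7), (5,9), (7,10), (12,13), (16,19), (17,20).
Pick (0,2); next start ≥ 2 → (4,6); next start ≥ 6 → (6,7); next start ≥ 7 → (7,10); next start ≥ 10 → (12,13); next start ≥ 13 → (16,19).
Selected: (0,2) (4,6) (6,7) (7,10) (12,13) (16,19)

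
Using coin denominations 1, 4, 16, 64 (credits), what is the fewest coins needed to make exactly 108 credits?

Greedy: take as many of the largest coin as possible, then repeat with the remainder.
108 − 1×64→44 − 2×16→12 − 3×4→0
Total coins = 1 + 2 + 3 = 6

6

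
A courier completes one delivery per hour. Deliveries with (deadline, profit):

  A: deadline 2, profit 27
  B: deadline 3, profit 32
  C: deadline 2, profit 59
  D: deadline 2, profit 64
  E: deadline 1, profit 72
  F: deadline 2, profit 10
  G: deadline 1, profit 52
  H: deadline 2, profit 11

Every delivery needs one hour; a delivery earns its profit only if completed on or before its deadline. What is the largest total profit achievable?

168

Profit order: E=72 D=64 C=59 G=52 B=32 A=27 H=11 F=10
Assign: E→slot 1, D→slot 2, C skipped, G skipped, B→slot 3, A skipped, H skipped, F skipped.
Slots: [1:E] [2:D] [3:B]
Profit = 72 + 64 + 32 = 168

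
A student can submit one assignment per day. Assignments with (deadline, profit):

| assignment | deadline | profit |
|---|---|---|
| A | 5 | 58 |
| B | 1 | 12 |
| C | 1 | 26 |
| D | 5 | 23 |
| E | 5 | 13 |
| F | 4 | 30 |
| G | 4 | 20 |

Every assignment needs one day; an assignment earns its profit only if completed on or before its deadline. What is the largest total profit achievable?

By profit: A(d5,58), F(d4,30), C(d1,26), D(d5,23), G(d4,20), E(d5,13), B(d1,12)
A→slot 5; F→slot 4; C→slot 1; D→slot 3; G→slot 2; E skipped; B skipped.
Profit = 26 + 20 + 23 + 30 + 58 = 157

157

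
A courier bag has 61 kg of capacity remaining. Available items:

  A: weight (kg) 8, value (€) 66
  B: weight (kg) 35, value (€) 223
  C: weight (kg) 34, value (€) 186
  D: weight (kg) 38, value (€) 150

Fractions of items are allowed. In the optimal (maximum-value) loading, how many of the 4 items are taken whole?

2

Order: A (66/8=8.25) > B (223/35=6.37) > C (186/34=5.47) > D (150/38=3.95)
Fill: take A (8 @ 66) → take B (35 @ 223) → take 18/34 of C → 98.47; 61/61 used.
2 item(s) taken whole; one partial (take 18/34 of C).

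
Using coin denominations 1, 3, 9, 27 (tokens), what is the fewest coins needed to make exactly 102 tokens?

Greedy: take as many of the largest coin as possible, then repeat with the remainder.
102 − 3×27→21 − 2×9→3 − 1×3→0
Total coins = 3 + 2 + 1 = 6

6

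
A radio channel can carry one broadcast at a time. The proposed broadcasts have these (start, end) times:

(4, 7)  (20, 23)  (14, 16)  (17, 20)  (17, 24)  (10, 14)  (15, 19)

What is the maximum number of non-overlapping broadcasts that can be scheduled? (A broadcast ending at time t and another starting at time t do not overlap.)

Sorted by end: (4,7)  (10,14)  (14,16)  (15,19)  (17,20)  (20,23)  (17,24)
take (4,7); take (10,14); take (14,16); take (17,20); take (20,23).
Selected 5 broadcasts.

5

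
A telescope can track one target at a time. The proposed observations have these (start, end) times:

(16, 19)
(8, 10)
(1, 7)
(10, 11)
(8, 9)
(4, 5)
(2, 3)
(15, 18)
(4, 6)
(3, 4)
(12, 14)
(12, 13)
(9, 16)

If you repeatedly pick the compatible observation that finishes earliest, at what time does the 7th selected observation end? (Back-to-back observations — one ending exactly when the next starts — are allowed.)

Sort by end time and greedily take each interval whose start is ≥ the last chosen end.
Sorted by end: (2,3)  (3,4)  (4,5)  (4,6)  (1,7)  (8,9)  (8,10)  (10,11)  (12,13)  (12,14)  (9,16)  (15,18)  (16,19)
take (2,3); take (3,4); take (4,5); skip (4,6); skip (1,7); take (8,9); skip (8,10); take (10,11); take (12,13); skip (9,16); take (15,18).
Selected: (2,3) (3,4) (4,5) (8,9) (10,11) (12,13) (15,18)

18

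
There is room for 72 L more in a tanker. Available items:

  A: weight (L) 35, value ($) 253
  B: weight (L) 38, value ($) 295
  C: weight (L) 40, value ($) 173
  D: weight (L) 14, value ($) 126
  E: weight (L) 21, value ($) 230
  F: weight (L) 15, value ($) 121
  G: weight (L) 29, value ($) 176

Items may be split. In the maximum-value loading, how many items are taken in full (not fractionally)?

3

Greedy by value/weight ratio, highest first.
Ratios (sorted): E 10.95, D 9.00, F 8.07, B 7.76, A 7.23, G 6.07, C 4.33
take E (21 @ 230); take D (14 @ 126); take F (15 @ 121); take 22/38 of B → 170.79. Capacity used 72/72.
3 item(s) taken whole; one partial (take 22/38 of B).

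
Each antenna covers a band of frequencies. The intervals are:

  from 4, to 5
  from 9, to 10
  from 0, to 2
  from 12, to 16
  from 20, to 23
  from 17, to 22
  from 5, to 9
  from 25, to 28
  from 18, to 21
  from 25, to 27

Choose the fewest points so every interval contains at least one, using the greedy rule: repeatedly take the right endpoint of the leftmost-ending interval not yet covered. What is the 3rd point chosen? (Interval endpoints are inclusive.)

Process intervals by earliest right end; each time one isn't hit yet, stab at its right endpoint.
Sorted: [0,2] [4,5] [5,9] [9,10] [12,16] [18,21] [17,22] [20,23] [25,27] [25,28]
{[0,2]} hit by 2; {[4,5],[5,9]} hit by 5; {[9,10]} hit by 10; {[12,16]} hit by 16; {[18,21],[17,22],[20,23]} hit by 21; {[25,27],[25,28]} hit by 27.
Points: 2, 5, 10, 16, 21, 27 (6 total).

10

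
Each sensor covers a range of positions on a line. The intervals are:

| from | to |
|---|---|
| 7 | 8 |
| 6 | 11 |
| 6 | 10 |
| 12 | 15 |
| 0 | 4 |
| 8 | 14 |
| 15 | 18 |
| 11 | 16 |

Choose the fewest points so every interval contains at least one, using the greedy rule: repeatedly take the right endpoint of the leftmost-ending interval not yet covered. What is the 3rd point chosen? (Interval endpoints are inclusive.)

15

Process intervals by earliest right end; each time one isn't hit yet, stab at its right endpoint.
Sorted: [0,4] [7,8] [6,10] [6,11] [8,14] [12,15] [11,16] [15,18]
{[0,4]} hit by 4; {[7,8],[6,10],[6,11],[8,14]} hit by 8; {[12,15],[11,16],[15,18]} hit by 15.
Points: 4, 8, 15 (3 total).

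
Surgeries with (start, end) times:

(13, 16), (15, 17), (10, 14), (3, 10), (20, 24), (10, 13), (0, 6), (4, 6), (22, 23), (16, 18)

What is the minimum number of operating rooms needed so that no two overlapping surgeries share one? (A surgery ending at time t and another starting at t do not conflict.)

The answer is the maximum number of intervals overlapping at any instant.
Events (time:±→running): 0:+→1 3:+→2 4:+→3 … peak 3.

3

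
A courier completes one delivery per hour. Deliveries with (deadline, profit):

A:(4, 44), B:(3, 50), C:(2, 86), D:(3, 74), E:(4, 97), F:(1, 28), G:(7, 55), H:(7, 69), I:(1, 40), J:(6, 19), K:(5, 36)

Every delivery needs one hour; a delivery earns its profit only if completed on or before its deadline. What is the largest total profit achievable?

467

By profit: E(d4,97), C(d2,86), D(d3,74), H(d7,69), G(d7,55), B(d3,50), A(d4,44), I(d1,40), K(d5,36), F(d1,28), J(d6,19)
E→slot 4; C→slot 2; D→slot 3; H→slot 7; G→slot 6; B→slot 1; A skipped; I skipped; K→slot 5; F skipped; J skipped.
Profit = 50 + 86 + 74 + 97 + 36 + 55 + 69 = 467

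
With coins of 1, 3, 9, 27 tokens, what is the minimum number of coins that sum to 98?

8

Greedy: take as many of the largest coin as possible, then repeat with the remainder.
98 = 3×27 + 1×9 + 2×3 + 2×1
Total coins = 3 + 1 + 2 + 2 = 8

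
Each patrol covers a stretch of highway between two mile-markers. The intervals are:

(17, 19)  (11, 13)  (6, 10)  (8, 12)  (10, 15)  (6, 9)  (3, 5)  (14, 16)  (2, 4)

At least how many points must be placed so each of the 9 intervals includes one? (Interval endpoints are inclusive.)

5

By right end: [2,4]  [3,5]  [6,9]  [6,10]  [8,12]  [11,13]  [10,15]  [14,16]  [17,19]
[2,4] uncovered → point at 4; [6,9] uncovered → point at 9; [11,13] uncovered → point at 13; [14,16] uncovered → point at 16; [17,19] uncovered → point at 19.
Points: 4, 9, 13, 16, 19 (5 total).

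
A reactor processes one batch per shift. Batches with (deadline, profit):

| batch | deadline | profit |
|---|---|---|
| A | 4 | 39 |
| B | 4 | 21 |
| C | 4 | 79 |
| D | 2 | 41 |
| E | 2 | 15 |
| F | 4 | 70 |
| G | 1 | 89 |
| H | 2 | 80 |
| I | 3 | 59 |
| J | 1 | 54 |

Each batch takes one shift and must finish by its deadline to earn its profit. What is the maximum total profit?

By profit: G(d1,89), H(d2,80), C(d4,79), F(d4,70), I(d3,59), J(d1,54), D(d2,41), A(d4,39), B(d4,21), E(d2,15)
G→slot 1; H→slot 2; C→slot 4; F→slot 3; I skipped; J skipped; D skipped; A skipped; B skipped; E skipped.
Profit = 89 + 80 + 70 + 79 = 318

318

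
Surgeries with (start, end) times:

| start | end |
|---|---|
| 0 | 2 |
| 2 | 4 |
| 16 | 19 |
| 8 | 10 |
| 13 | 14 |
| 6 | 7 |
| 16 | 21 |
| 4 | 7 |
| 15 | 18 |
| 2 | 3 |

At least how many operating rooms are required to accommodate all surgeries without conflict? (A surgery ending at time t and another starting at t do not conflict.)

3

Events (time:±→running): 0:+→1 2:-→0 2:+→1 2:+→2 3:-→1 4:-→0 4:+→1 6:+→2 7:-→1 7:-→0 8:+→1 10:-→0 13:+→1 14:-→0 15:+→1 16:+→2 16:+→3 … peak 3.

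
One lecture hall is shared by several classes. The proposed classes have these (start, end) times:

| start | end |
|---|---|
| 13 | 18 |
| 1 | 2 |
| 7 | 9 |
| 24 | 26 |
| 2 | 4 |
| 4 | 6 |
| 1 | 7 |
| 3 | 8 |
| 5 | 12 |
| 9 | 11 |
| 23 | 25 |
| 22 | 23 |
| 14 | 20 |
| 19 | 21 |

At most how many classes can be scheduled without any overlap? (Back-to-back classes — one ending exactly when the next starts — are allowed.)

9

Sorted by end: (1,2)  (2,4)  (4,6)  (1,7)  (3,8)  (7,9)  (9,11)  (5,12)  (13,18)  (14,20)  (19,21)  (22,23)  (23,25)  (24,26)
take (1,2); take (2,4); take (4,6); skip (1,7); take (7,9); take (9,11); take (13,18); take (19,21); take (22,23); take (23,25).
Selected 9 classes.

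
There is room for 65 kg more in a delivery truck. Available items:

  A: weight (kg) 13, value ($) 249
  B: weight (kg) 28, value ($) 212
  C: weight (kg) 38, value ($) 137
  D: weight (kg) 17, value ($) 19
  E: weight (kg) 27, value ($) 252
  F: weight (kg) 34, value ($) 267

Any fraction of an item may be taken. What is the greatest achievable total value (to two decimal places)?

697.32

Ratios (sorted): A 19.15, E 9.33, F 7.85, B 7.57, C 3.61, D 1.12
take A (13 @ 249); take E (27 @ 252); take 25/34 of F → 196.32. Capacity used 65/65.
Total value = 697.32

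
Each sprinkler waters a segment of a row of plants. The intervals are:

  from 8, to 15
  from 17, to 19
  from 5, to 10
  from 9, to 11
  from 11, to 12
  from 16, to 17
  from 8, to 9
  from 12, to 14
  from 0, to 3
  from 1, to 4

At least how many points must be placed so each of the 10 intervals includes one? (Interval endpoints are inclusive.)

Sorted: [0,3] [1,4] [8,9] [5,10] [9,11] [11,12] [12,14] [8,15] [16,17] [17,19]
{[0,3],[1,4]} hit by 3; {[8,9],[5,10],[9,11]} hit by 9; {[11,12],[12,14],[8,15]} hit by 12; {[16,17],[17,19]} hit by 17.
Points: 3, 9, 12, 17 (4 total).

4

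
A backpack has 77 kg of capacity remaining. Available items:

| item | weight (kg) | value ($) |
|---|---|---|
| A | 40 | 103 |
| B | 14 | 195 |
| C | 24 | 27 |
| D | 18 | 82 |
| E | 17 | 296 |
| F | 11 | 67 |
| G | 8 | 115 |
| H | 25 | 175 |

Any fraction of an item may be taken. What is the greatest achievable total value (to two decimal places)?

Order: E (296/17=17.41) > G (115/8=14.38) > B (195/14=13.93) > H (175/25=7.00) > F (67/11=6.09) > D (82/18=4.56) > A (103/40=2.58) > C (27/24=1.12)
Fill: take E (17 @ 296) → take G (8 @ 115) → take B (14 @ 195) → take H (25 @ 175) → take F (11 @ 67) → take 2/18 of D → 9.11; 77/77 used.
Total value = 857.11

857.11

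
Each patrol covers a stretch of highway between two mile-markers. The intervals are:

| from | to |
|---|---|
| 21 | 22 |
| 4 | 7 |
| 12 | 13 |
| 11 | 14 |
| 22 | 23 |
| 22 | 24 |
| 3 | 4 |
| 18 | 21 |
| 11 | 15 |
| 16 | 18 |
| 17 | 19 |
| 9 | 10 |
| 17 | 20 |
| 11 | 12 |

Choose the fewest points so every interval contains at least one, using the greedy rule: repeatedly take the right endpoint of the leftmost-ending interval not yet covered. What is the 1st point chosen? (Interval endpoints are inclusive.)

By right end: [3,4]  [4,7]  [9,10]  [11,12]  [12,13]  [11,14]  [11,15]  [16,18]  [17,19]  [17,20]  [18,21]  [21,22]  [22,23]  [22,24]
[3,4] uncovered → point at 4; [9,10] uncovered → point at 10; [11,12] uncovered → point at 12; [16,18] uncovered → point at 18; [21,22] uncovered → point at 22.
Points: 4, 10, 12, 18, 22 (5 total).

4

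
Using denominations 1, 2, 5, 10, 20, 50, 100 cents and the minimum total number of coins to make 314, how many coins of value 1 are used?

0

Use the largest denomination that fits, subtract, and repeat.
314 − 3×100→14 − 1×10→4 − 2×2→0
Count of 1: 0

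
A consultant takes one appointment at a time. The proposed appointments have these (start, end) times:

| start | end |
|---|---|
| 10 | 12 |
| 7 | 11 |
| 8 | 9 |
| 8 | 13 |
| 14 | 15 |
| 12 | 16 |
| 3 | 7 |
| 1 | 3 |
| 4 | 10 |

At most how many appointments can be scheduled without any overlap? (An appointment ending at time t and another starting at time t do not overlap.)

By end time: (1,3), (3,7), (8,9), (4,10), (7,11), (10,12), (8,13), (14,15), (12,16).
Pick (1,3); next start ≥ 3 → (3,7); next start ≥ 7 → (8,9); next start ≥ 9 → (10,12); next start ≥ 12 → (14,15).
Selected 5 appointments.

5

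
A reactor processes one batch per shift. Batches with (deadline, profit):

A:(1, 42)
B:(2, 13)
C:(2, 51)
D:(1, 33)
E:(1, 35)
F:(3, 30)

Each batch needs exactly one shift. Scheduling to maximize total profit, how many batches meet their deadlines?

3

Sort by profit descending; place each in the latest free slot ≤ its deadline.
By profit: C(d2,51), A(d1,42), E(d1,35), D(d1,33), F(d3,30), B(d2,13)
C→slot 2; A→slot 1; E skipped; D skipped; F→slot 3; B skipped.
3 of 6 scheduled.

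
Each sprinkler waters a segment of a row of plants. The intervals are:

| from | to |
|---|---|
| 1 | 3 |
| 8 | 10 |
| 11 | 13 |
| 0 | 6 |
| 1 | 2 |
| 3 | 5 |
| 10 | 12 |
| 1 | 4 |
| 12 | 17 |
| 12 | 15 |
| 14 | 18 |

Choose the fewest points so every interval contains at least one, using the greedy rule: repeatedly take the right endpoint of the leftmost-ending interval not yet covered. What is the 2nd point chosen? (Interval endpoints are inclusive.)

Sort by right endpoint; whenever an interval is uncovered, place a point at its right end.
By right end: [1,2]  [1,3]  [1,4]  [3,5]  [0,6]  [8,10]  [10,12]  [11,13]  [12,15]  [12,17]  [14,18]
[1,2] uncovered → point at 2; [3,5] uncovered → point at 5; [8,10] uncovered → point at 10; [11,13] uncovered → point at 13; [14,18] uncovered → point at 18.
Points: 2, 5, 10, 13, 18 (5 total).

5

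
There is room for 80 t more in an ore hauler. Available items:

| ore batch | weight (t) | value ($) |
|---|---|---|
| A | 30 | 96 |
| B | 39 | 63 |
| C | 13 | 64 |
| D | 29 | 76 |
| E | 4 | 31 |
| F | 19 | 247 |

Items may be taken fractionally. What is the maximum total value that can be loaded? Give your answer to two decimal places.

474.69

Sort by value per unit weight and fill in that order.
Ratios (sorted): F 13.00, E 7.75, C 4.92, A 3.20, D 2.62, B 1.62
take F (19 @ 247); take E (4 @ 31); take C (13 @ 64); take A (30 @ 96); take 14/29 of D → 36.69. Capacity used 80/80.
Total value = 474.69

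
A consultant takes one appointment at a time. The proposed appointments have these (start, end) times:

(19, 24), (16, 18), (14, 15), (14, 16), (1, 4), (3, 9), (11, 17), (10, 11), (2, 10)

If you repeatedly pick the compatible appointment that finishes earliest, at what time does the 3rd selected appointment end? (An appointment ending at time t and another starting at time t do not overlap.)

15

By end time: (1,4), (3,9), (2,10), (10,11), (14,15), (14,16), (11,17), (16,18), (19,24).
Pick (1,4); next start ≥ 4 → (10,11); next start ≥ 11 → (14,15); next start ≥ 15 → (16,18); next start ≥ 18 → (19,24).
Selected: (1,4) (10,11) (14,15) (16,18) (19,24)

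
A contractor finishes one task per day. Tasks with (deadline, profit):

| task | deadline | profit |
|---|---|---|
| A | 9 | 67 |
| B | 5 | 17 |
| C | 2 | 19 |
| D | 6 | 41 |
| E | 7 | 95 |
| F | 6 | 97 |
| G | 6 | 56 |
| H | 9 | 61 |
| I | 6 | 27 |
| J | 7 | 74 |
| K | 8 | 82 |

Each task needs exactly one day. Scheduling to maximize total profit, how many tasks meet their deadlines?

Sort by profit descending; place each in the latest free slot ≤ its deadline.
Profit order: F=97 E=95 K=82 J=74 A=67 H=61 G=56 D=41 I=27 C=19 B=17
Assign: F→slot 6, E→slot 7, K→slot 8, J→slot 5, A→slot 9, H→slot 4, G→slot 3, D→slot 2, I→slot 1, C skipped, B skipped.
Slots: [1:I] [2:D] [3:G] [4:H] [5:J] [6:F] [7:E] [8:K] [9:A]
9 of 11 scheduled.

9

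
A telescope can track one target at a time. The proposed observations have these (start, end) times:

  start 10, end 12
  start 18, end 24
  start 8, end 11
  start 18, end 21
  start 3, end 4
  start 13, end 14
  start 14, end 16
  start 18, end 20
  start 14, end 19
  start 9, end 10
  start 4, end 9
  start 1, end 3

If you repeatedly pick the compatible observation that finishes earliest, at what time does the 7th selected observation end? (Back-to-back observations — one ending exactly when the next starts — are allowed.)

Order by finish time; keep every interval that doesn't clash with the previous kept one.
Sorted by end: (1,3)  (3,4)  (4,9)  (9,10)  (8,11)  (10,12)  (13,14)  (14,16)  (14,19)  (18,20)  (18,21)  (18,24)
take (1,3); take (3,4); take (4,9); take (9,10); take (10,12); take (13,14); take (14,16); take (18,20).
Selected: (1,3) (3,4) (4,9) (9,10) (10,12) (13,14) (14,16) (18,20)

16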